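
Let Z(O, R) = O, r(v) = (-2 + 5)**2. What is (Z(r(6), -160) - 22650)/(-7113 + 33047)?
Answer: -22641/25934 ≈ -0.87302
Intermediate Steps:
r(v) = 9 (r(v) = 3**2 = 9)
(Z(r(6), -160) - 22650)/(-7113 + 33047) = (9 - 22650)/(-7113 + 33047) = -22641/25934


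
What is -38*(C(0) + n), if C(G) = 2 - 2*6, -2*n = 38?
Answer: 1102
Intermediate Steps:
n = -19 (n = -1/2*38 = -19)
C(G) = -10 (C(G) = 2 - 12 = -10)
-38*(C(0) + n) = -38*(-10 - 19) = -38*(-29) = 1102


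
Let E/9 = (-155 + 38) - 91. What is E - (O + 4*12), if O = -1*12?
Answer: -1908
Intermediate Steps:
O = -12
E = -1872 (E = 9*((-155 + 38) - 91) = 9*(-117 - 91) = 9*(-208) = -1872)
E - (O + 4*12) = -1872 - (-12 + 4*12) = -1872 - (-12 + 48) = -1872 - 1*36 = -1872 - 36 = -1908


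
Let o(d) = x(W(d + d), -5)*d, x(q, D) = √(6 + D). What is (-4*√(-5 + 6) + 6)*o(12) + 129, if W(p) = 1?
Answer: 153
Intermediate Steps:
o(d) = d (o(d) = √(6 - 5)*d = √1*d = 1*d = d)
(-4*√(-5 + 6) + 6)*o(12) + 129 = (-4*√(-5 + 6) + 6)*12 + 129 = (-4*√1 + 6)*12 + 129 = (-4*1 + 6)*12 + 129 = (-4 + 6)*12 + 129 = 2*12 + 129 = 24 + 129 = 153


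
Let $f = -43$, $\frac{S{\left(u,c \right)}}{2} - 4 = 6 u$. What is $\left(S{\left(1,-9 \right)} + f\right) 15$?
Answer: $-345$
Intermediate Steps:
$S{\left(u,c \right)} = 8 + 12 u$ ($S{\left(u,c \right)} = 8 + 2 \cdot 6 u = 8 + 12 u$)
$\left(S{\left(1,-9 \right)} + f\right) 15 = \left(\left(8 + 12 \cdot 1\right) - 43\right) 15 = \left(\left(8 + 12\right) - 43\right) 15 = \left(20 - 43\right) 15 = \left(-23\right) 15 = -345$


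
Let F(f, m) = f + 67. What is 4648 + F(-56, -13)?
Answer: 4659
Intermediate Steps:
F(f, m) = 67 + f
4648 + F(-56, -13) = 4648 + (67 - 56) = 4648 + 11 = 4659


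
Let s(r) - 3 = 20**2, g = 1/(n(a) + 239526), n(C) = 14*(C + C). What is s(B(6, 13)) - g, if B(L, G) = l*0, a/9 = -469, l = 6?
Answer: 48899213/121338 ≈ 403.00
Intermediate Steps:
a = -4221 (a = 9*(-469) = -4221)
B(L, G) = 0 (B(L, G) = 6*0 = 0)
n(C) = 28*C (n(C) = 14*(2*C) = 28*C)
g = 1/121338 (g = 1/(28*(-4221) + 239526) = 1/(-118188 + 239526) = 1/121338 ≈ 8.2414e-6)
s(r) = 403 (s(r) = 3 + 20**2 = 3 + 400 = 403)
s(B(6, 13)) - g = 403 - 1*1/121338 = 403 - 1/121338 = 48899213/121338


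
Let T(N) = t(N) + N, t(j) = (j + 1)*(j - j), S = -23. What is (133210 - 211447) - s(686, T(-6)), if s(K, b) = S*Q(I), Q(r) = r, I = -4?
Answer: -78329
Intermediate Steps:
t(j) = 0 (t(j) = (1 + j)*0 = 0)
T(N) = N (T(N) = 0 + N = N)
s(K, b) = 92 (s(K, b) = -23*(-4) = 92)
(133210 - 211447) - s(686, T(-6)) = (133210 - 211447) - 1*92 = -78237 - 92 = -78329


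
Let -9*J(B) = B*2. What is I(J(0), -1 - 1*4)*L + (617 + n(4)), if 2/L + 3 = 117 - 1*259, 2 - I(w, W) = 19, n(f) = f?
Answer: 90079/145 ≈ 621.23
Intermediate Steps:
J(B) = -2*B/9 (J(B) = -B*2/9 = -2*B/9)
I(w, W) = -17 (I(w, W) = 2 - 1*19 = 2 - 19 = -17)
L = -2/145 (L = 2/(-3 + (117 - 1*259)) = 2/(-3 + (117 - 259)) = 2/(-3 - 142) = 2/(-145) = 2*(-1/145) = -2/145 ≈ -0.013793)
I(J(0), -1 - 1*4)*L + (617 + n(4)) = -17*(-2/145) + (617 + 4) = 34/145 + 621 = 90079/145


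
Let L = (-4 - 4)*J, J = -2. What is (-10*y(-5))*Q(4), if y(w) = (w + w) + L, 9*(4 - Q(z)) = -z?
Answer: -800/3 ≈ -266.67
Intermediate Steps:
Q(z) = 4 + z/9 (Q(z) = 4 - (-1)*z/9 = 4 + z/9)
L = 16 (L = (-4 - 4)*(-2) = -8*(-2) = 16)
y(w) = 16 + 2*w (y(w) = (w + w) + 16 = 2*w + 16 = 16 + 2*w)
(-10*y(-5))*Q(4) = (-10*(16 + 2*(-5)))*(4 + (⅑)*4) = (-10*(16 - 10))*(4 + 4/9) = -10*6*(40/9) = -60*40/9 = -800/3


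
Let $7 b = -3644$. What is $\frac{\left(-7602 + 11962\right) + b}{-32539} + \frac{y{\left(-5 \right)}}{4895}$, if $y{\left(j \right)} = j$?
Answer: $- \frac{26539377}{222989767} \approx -0.11902$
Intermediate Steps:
$b = - \frac{3644}{7}$ ($b = \frac{1}{7} \left(-3644\right) = - \frac{3644}{7} \approx -520.57$)
$\frac{\left(-7602 + 11962\right) + b}{-32539} + \frac{y{\left(-5 \right)}}{4895} = \frac{\left(-7602 + 11962\right) - \frac{3644}{7}}{-32539} - \frac{5}{4895} = \left(4360 - \frac{3644}{7}\right) \left(- \frac{1}{32539}\right) - \frac{1}{979} = \frac{26876}{7} \left(- \frac{1}{32539}\right) - \frac{1}{979} = - \frac{26876}{227773} - \frac{1}{979} = - \frac{26539377}{222989767}$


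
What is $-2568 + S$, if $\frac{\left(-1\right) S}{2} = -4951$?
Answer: $7334$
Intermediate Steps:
$S = 9902$ ($S = \left(-2\right) \left(-4951\right) = 9902$)
$-2568 + S = -2568 + 9902 = 7334$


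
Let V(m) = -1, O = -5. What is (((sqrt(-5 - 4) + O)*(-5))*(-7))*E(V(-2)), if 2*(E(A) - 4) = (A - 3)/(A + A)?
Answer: -875 + 525*I ≈ -875.0 + 525.0*I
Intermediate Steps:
E(A) = 4 + (-3 + A)/(4*A) (E(A) = 4 + ((A - 3)/(A + A))/2 = 4 + ((-3 + A)/((2*A)))/2 = 4 + ((-3 + A)*(1/(2*A)))/2 = 4 + ((-3 + A)/(2*A))/2 = 4 + (-3 + A)/(4*A))
(((sqrt(-5 - 4) + O)*(-5))*(-7))*E(V(-2)) = (((sqrt(-5 - 4) - 5)*(-5))*(-7))*((1/4)*(-3 + 17*(-1))/(-1)) = (((sqrt(-9) - 5)*(-5))*(-7))*((1/4)*(-1)*(-3 - 17)) = (((3*I - 5)*(-5))*(-7))*((1/4)*(-1)*(-20)) = (((-5 + 3*I)*(-5))*(-7))*5 = ((25 - 15*I)*(-7))*5 = (-175 + 105*I)*5 = -875 + 525*I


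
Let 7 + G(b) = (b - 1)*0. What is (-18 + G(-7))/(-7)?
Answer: 25/7 ≈ 3.5714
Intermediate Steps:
G(b) = -7 (G(b) = -7 + (b - 1)*0 = -7 + (-1 + b)*0 = -7 + 0 = -7)
(-18 + G(-7))/(-7) = (-18 - 7)/(-7) = -25*(-⅐) = 25/7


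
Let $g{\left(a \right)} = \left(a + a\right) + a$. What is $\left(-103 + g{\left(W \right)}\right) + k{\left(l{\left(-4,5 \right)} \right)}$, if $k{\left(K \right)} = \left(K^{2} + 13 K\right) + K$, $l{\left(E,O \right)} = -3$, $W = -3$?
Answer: $-145$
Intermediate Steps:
$k{\left(K \right)} = K^{2} + 14 K$
$g{\left(a \right)} = 3 a$ ($g{\left(a \right)} = 2 a + a = 3 a$)
$\left(-103 + g{\left(W \right)}\right) + k{\left(l{\left(-4,5 \right)} \right)} = \left(-103 + 3 \left(-3\right)\right) - 3 \left(14 - 3\right) = \left(-103 - 9\right) - 33 = -112 - 33 = -145$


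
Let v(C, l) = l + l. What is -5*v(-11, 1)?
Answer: -10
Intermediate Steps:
v(C, l) = 2*l
-5*v(-11, 1) = -10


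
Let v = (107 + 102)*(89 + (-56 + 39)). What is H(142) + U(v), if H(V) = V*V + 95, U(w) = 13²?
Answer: 20428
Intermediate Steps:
v = 15048 (v = 209*(89 - 17) = 209*72 = 15048)
U(w) = 169
H(V) = 95 + V² (H(V) = V² + 95 = 95 + V²)
H(142) + U(v) = (95 + 142²) + 169 = (95 + 20164) + 169 = 20259 + 169 = 20428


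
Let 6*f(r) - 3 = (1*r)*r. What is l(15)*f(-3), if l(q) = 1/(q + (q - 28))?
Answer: 1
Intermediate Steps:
f(r) = ½ + r²/6 (f(r) = ½ + ((1*r)*r)/6 = ½ + (r*r)/6 = ½ + r²/6)
l(q) = 1/(-28 + 2*q) (l(q) = 1/(q + (-28 + q)) = 1/(-28 + 2*q))
l(15)*f(-3) = (1/(2*(-14 + 15)))*(½ + (⅙)*(-3)²) = ((½)/1)*(½ + (⅙)*9) = ((½)*1)*(½ + 3/2) = (½)*2 = 1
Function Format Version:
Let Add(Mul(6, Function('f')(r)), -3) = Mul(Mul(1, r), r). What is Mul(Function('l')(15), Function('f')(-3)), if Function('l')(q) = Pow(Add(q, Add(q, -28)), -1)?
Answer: 1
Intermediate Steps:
Function('f')(r) = Add(Rational(1, 2), Mul(Rational(1, 6), Pow(r, 2))) (Function('f')(r) = Add(Rational(1, 2), Mul(Rational(1, 6), Mul(Mul(1, r), r))) = Add(Rational(1, 2), Mul(Rational(1, 6), Mul(r, r))) = Add(Rational(1, 2), Mul(Rational(1, 6), Pow(r, 2))))
Function('l')(q) = Pow(Add(-28, Mul(2, q)), -1) (Function('l')(q) = Pow(Add(q, Add(-28, q)), -1) = Pow(Add(-28, Mul(2, q)), -1))
Mul(Function('l')(15), Function('f')(-3)) = Mul(Mul(Rational(1, 2), Pow(Add(-14, 15), -1)), Add(Rational(1, 2), Mul(Rational(1, 6), Pow(-3, 2)))) = Mul(Mul(Rational(1, 2), Pow(1, -1)), Add(Rational(1, 2), Mul(Rational(1, 6), 9))) = Mul(Mul(Rational(1, 2), 1), Add(Rational(1, 2), Rational(3, 2))) = Mul(Rational(1, 2), 2) = 1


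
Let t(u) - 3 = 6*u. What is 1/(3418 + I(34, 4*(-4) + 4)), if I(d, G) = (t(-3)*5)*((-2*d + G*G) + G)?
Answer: -1/1382 ≈ -0.00072359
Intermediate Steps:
t(u) = 3 + 6*u
I(d, G) = -75*G - 75*G² + 150*d (I(d, G) = ((3 + 6*(-3))*5)*((-2*d + G*G) + G) = ((3 - 18)*5)*((-2*d + G²) + G) = (-15*5)*((G² - 2*d) + G) = -75*(G + G² - 2*d) = -75*G - 75*G² + 150*d)
1/(3418 + I(34, 4*(-4) + 4)) = 1/(3418 + (-75*(4*(-4) + 4) - 75*(4*(-4) + 4)² + 150*34)) = 1/(3418 + (-75*(-16 + 4) - 75*(-16 + 4)² + 5100)) = 1/(3418 + (-75*(-12) - 75*(-12)² + 5100)) = 1/(3418 + (900 - 75*144 + 5100)) = 1/(3418 + (900 - 10800 + 5100)) = 1/(3418 - 4800) = 1/(-1382) = -1/1382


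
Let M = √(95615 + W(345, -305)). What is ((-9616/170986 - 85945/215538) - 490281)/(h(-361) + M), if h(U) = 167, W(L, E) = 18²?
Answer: 1508746734347363281/1253956685423700 - 9034411582918343*√95939/1253956685423700 ≈ -1028.4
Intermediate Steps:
W(L, E) = 324
M = √95939 (M = √(95615 + 324) = √95939 ≈ 309.74)
((-9616/170986 - 85945/215538) - 490281)/(h(-361) + M) = ((-9616/170986 - 85945/215538) - 490281)/(167 + √95939) = ((-9616*1/170986 - 85945*1/215538) - 490281)/(167 + √95939) = ((-4808/85493 - 85945/215538) - 490281)/(167 + √95939) = (-8384002589/18426990234 - 490281)/(167 + √95939) = -9034411582918343/(18426990234*(167 + √95939))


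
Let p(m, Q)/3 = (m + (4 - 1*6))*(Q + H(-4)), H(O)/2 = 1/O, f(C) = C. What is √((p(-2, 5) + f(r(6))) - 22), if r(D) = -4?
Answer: 4*I*√5 ≈ 8.9443*I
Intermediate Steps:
H(O) = 2/O
p(m, Q) = 3*(-2 + m)*(-½ + Q) (p(m, Q) = 3*((m + (4 - 1*6))*(Q + 2/(-4))) = 3*((m + (4 - 6))*(Q + 2*(-¼))) = 3*((m - 2)*(Q - ½)) = 3*((-2 + m)*(-½ + Q)) = 3*(-2 + m)*(-½ + Q))
√((p(-2, 5) + f(r(6))) - 22) = √(((3 - 6*5 - 3/2*(-2) + 3*5*(-2)) - 4) - 22) = √(((3 - 30 + 3 - 30) - 4) - 22) = √((-54 - 4) - 22) = √(-58 - 22) = √(-80) = 4*I*√5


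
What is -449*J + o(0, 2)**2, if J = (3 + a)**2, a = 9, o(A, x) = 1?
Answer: -64655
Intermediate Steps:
J = 144 (J = (3 + 9)**2 = 12**2 = 144)
-449*J + o(0, 2)**2 = -449*144 + 1**2 = -64656 + 1 = -64655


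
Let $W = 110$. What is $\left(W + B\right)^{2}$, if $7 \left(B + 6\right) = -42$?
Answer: $9604$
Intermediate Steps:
$B = -12$ ($B = -6 + \frac{1}{7} \left(-42\right) = -6 - 6 = -12$)
$\left(W + B\right)^{2} = \left(110 - 12\right)^{2} = 98^{2} = 9604$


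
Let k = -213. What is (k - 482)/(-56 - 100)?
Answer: 695/156 ≈ 4.4551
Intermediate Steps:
(k - 482)/(-56 - 100) = (-213 - 482)/(-56 - 100) = -695/(-156) = -695*(-1/156) = 695/156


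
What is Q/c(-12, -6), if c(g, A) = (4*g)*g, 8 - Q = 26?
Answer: -1/32 ≈ -0.031250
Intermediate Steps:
Q = -18 (Q = 8 - 1*26 = 8 - 26 = -18)
c(g, A) = 4*g²
Q/c(-12, -6) = -18/(4*(-12)²) = -18/(4*144) = -18/576 = -18*1/576 = -1/32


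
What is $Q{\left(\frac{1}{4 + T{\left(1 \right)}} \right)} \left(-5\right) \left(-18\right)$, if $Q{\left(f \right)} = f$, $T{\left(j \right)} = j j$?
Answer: $18$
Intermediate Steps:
$T{\left(j \right)} = j^{2}$
$Q{\left(\frac{1}{4 + T{\left(1 \right)}} \right)} \left(-5\right) \left(-18\right) = \frac{1}{4 + 1^{2}} \left(-5\right) \left(-18\right) = \frac{1}{4 + 1} \left(-5\right) \left(-18\right) = \frac{1}{5} \left(-5\right) \left(-18\right) = \left(-1\right) \left(-18\right) = 18$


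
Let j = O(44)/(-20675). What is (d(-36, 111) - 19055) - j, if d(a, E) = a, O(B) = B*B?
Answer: -394704489/20675 ≈ -19091.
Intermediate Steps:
O(B) = B²
j = -1936/20675 (j = 44²/(-20675) = 1936*(-1/20675) = -1936/20675 ≈ -0.093640)
(d(-36, 111) - 19055) - j = (-36 - 19055) - 1*(-1936/20675) = -19091 + 1936/20675 = -394704489/20675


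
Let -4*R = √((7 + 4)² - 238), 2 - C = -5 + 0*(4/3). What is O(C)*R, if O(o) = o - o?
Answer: 0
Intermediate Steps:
C = 7 (C = 2 - (-5 + 0*(4/3)) = 2 - (-5 + 0) = 2 - 1*(-5) = 2 + 5 = 7)
R = -3*I*√13/4 (R = -√((7 + 4)² - 238)/4 = -√(11² - 238)/4 = -√(121 - 238)/4 = -3*I*√13/4 ≈ -2.7042*I)
O(o) = 0
O(C)*R = 0*(-3*I*√13/4) = 0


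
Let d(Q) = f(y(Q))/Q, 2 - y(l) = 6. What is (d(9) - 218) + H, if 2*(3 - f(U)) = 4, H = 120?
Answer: -881/9 ≈ -97.889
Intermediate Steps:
y(l) = -4 (y(l) = 2 - 1*6 = 2 - 6 = -4)
f(U) = 1 (f(U) = 3 - ½*4 = 3 - 2 = 1)
d(Q) = 1/Q
(d(9) - 218) + H = (1/9 - 218) + 120 = (⅑ - 218) + 120 = -1961/9 + 120 = -881/9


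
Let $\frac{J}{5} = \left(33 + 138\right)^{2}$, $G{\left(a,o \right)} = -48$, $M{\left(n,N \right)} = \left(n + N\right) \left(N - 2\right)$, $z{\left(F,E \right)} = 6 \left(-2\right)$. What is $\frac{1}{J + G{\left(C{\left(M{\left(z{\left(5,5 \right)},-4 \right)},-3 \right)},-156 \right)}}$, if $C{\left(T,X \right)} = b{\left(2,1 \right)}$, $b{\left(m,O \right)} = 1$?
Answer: $\frac{1}{146157} \approx 6.842 \cdot 10^{-6}$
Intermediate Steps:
$z{\left(F,E \right)} = -12$
$M{\left(n,N \right)} = \left(-2 + N\right) \left(N + n\right)$ ($M{\left(n,N \right)} = \left(N + n\right) \left(-2 + N\right) = \left(-2 + N\right) \left(N + n\right)$)
$C{\left(T,X \right)} = 1$
$J = 146205$ ($J = 5 \left(33 + 138\right)^{2} = 5 \cdot 171^{2} = 5 \cdot 29241 = 146205$)
$\frac{1}{J + G{\left(C{\left(M{\left(z{\left(5,5 \right)},-4 \right)},-3 \right)},-156 \right)}} = \frac{1}{146205 - 48} = \frac{1}{146157}$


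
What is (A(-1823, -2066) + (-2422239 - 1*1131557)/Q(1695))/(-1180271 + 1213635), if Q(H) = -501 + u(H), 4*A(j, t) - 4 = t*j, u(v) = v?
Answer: 58983859/2096664 ≈ 28.132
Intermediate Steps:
A(j, t) = 1 + j*t/4 (A(j, t) = 1 + (t*j)/4 = 1 + (j*t)/4 = 1 + j*t/4)
Q(H) = -501 + H
(A(-1823, -2066) + (-2422239 - 1*1131557)/Q(1695))/(-1180271 + 1213635) = ((1 + (¼)*(-1823)*(-2066)) + (-2422239 - 1*1131557)/(-501 + 1695))/(-1180271 + 1213635) = ((1 + 1883159/2) + (-2422239 - 1131557)/1194)/33364 = (1883161/2 - 3553796*1/1194)*(1/33364) = (1883161/2 - 1776898/597)*(1/33364) = (1120693321/1194)*(1/33364) = 58983859/2096664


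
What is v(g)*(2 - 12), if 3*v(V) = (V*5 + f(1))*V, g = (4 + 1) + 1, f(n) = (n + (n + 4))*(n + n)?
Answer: -840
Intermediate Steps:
f(n) = 2*n*(4 + 2*n) (f(n) = (n + (4 + n))*(2*n) = (4 + 2*n)*(2*n) = 2*n*(4 + 2*n))
g = 6 (g = 5 + 1 = 6)
v(V) = V*(12 + 5*V)/3 (v(V) = ((V*5 + 4*1*(2 + 1))*V)/3 = ((5*V + 4*1*3)*V)/3 = ((5*V + 12)*V)/3 = ((12 + 5*V)*V)/3 = (V*(12 + 5*V))/3 = V*(12 + 5*V)/3)
v(g)*(2 - 12) = ((⅓)*6*(12 + 5*6))*(2 - 12) = ((⅓)*6*(12 + 30))*(-10) = ((⅓)*6*42)*(-10) = 84*(-10) = -840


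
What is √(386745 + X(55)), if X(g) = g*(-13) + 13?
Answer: √386043 ≈ 621.32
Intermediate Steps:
X(g) = 13 - 13*g (X(g) = -13*g + 13 = 13 - 13*g)
√(386745 + X(55)) = √(386745 + (13 - 13*55)) = √(386745 + (13 - 715)) = √(386745 - 702) = √386043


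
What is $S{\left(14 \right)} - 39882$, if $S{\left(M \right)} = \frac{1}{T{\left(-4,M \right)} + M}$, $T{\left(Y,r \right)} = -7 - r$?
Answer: $- \frac{279175}{7} \approx -39882.0$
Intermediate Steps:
$S{\left(M \right)} = - \frac{1}{7}$ ($S{\left(M \right)} = \frac{1}{\left(-7 - M\right) + M} = \frac{1}{-7} = - \frac{1}{7}$)
$S{\left(14 \right)} - 39882 = - \frac{1}{7} - 39882 = - \frac{279175}{7}$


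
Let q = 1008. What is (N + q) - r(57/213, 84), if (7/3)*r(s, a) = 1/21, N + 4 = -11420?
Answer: -510385/49 ≈ -10416.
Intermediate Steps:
N = -11424 (N = -4 - 11420 = -11424)
r(s, a) = 1/49 (r(s, a) = (3/7)/21 = (3/7)*(1/21) = 1/49)
(N + q) - r(57/213, 84) = (-11424 + 1008) - 1*1/49 = -10416 - 1/49 = -510385/49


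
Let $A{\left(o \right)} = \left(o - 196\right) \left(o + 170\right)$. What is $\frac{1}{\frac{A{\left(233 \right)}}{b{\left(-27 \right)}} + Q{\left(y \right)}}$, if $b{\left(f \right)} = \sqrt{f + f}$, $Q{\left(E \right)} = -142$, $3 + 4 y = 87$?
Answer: $- \frac{7668}{223426777} + \frac{44733 i \sqrt{6}}{223426777} \approx -3.432 \cdot 10^{-5} + 0.00049042 i$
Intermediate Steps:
$y = 21$ ($y = - \frac{3}{4} + \frac{1}{4} \cdot 87 = - \frac{3}{4} + \frac{87}{4} = 21$)
$A{\left(o \right)} = \left(-196 + o\right) \left(170 + o\right)$
$b{\left(f \right)} = \sqrt{2} \sqrt{f}$ ($b{\left(f \right)} = \sqrt{2 f} = \sqrt{2} \sqrt{f}$)
$\frac{1}{\frac{A{\left(233 \right)}}{b{\left(-27 \right)}} + Q{\left(y \right)}} = \frac{1}{\frac{-33320 + 233^{2} - 6058}{\sqrt{2} \sqrt{-27}} - 142} = \frac{1}{\frac{-33320 + 54289 - 6058}{\sqrt{2} \cdot 3 i \sqrt{3}} - 142} = \frac{1}{\frac{14911}{3 i \sqrt{6}} - 142} = \frac{1}{14911 \left(- \frac{i \sqrt{6}}{18}\right) - 142} = \frac{1}{- \frac{14911 i \sqrt{6}}{18} - 142} = \frac{1}{-142 - \frac{14911 i \sqrt{6}}{18}}$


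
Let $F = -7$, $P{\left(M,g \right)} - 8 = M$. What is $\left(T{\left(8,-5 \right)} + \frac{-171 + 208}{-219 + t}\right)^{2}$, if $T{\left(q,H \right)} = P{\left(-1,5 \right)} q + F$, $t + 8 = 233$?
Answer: $\frac{109561}{36} \approx 3043.4$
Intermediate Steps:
$t = 225$ ($t = -8 + 233 = 225$)
$P{\left(M,g \right)} = 8 + M$
$T{\left(q,H \right)} = -7 + 7 q$ ($T{\left(q,H \right)} = \left(8 - 1\right) q - 7 = 7 q - 7 = -7 + 7 q$)
$\left(T{\left(8,-5 \right)} + \frac{-171 + 208}{-219 + t}\right)^{2} = \left(\left(-7 + 7 \cdot 8\right) + \frac{-171 + 208}{-219 + 225}\right)^{2} = \left(\left(-7 + 56\right) + \frac{37}{6}\right)^{2} = \left(49 + 37 \cdot \frac{1}{6}\right)^{2} = \left(49 + \frac{37}{6}\right)^{2} = \left(\frac{331}{6}\right)^{2} = \frac{109561}{36}$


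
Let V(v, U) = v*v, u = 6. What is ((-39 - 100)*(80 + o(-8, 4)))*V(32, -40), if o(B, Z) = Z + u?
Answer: -12810240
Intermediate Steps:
o(B, Z) = 6 + Z (o(B, Z) = Z + 6 = 6 + Z)
V(v, U) = v**2
((-39 - 100)*(80 + o(-8, 4)))*V(32, -40) = ((-39 - 100)*(80 + (6 + 4)))*32**2 = -139*(80 + 10)*1024 = -139*90*1024 = -12510*1024 = -12810240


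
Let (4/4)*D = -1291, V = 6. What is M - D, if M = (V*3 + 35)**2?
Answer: 4100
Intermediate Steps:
D = -1291
M = 2809 (M = (6*3 + 35)**2 = (18 + 35)**2 = 53**2 = 2809)
M - D = 2809 - 1*(-1291) = 2809 + 1291 = 4100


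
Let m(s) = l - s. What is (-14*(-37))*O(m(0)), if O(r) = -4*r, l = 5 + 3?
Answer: -16576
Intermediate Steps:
l = 8
m(s) = 8 - s
(-14*(-37))*O(m(0)) = (-14*(-37))*(-4*(8 - 1*0)) = 518*(-4*(8 + 0)) = 518*(-4*8) = 518*(-32) = -16576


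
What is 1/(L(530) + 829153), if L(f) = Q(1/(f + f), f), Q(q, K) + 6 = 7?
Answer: 1/829154 ≈ 1.2060e-6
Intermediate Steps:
Q(q, K) = 1 (Q(q, K) = -6 + 7 = 1)
L(f) = 1
1/(L(530) + 829153) = 1/(1 + 829153) = 1/829154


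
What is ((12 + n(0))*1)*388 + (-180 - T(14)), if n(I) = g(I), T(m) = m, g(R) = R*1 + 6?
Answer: 6790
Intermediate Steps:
g(R) = 6 + R (g(R) = R + 6 = 6 + R)
n(I) = 6 + I
((12 + n(0))*1)*388 + (-180 - T(14)) = ((12 + (6 + 0))*1)*388 + (-180 - 1*14) = ((12 + 6)*1)*388 + (-180 - 14) = (18*1)*388 - 194 = 18*388 - 194 = 6984 - 194 = 6790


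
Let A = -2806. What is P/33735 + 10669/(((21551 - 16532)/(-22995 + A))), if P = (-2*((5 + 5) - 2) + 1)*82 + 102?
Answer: -3095422809049/56438655 ≈ -54846.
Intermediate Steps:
P = -1128 (P = (-2*(10 - 2) + 1)*82 + 102 = (-2*8 + 1)*82 + 102 = (-16 + 1)*82 + 102 = -15*82 + 102 = -1230 + 102 = -1128)
P/33735 + 10669/(((21551 - 16532)/(-22995 + A))) = -1128/33735 + 10669/(((21551 - 16532)/(-22995 - 2806))) = -1128*1/33735 + 10669/((5019/(-25801))) = -376/11245 + 10669/((5019*(-1/25801))) = -376/11245 + 10669/(-5019/25801) = -376/11245 + 10669*(-25801/5019) = -376/11245 - 275270869/5019 = -3095422809049/56438655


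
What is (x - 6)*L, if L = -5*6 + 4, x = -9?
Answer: 390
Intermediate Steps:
L = -26 (L = -30 + 4 = -26)
(x - 6)*L = (-9 - 6)*(-26) = -15*(-26) = 390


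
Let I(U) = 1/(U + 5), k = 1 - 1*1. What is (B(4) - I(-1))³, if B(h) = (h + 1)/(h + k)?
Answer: 1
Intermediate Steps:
k = 0 (k = 1 - 1 = 0)
I(U) = 1/(5 + U)
B(h) = (1 + h)/h (B(h) = (h + 1)/(h + 0) = (1 + h)/h)
(B(4) - I(-1))³ = ((1 + 4)/4 - 1/(5 - 1))³ = ((¼)*5 - 1/4)³ = (5/4 - 1*¼)³ = (5/4 - ¼)³ = 1³ = 1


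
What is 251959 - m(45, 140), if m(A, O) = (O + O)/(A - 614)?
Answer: 143364951/569 ≈ 2.5196e+5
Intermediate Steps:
m(A, O) = 2*O/(-614 + A) (m(A, O) = (2*O)/(-614 + A) = 2*O/(-614 + A))
251959 - m(45, 140) = 251959 - 2*140/(-614 + 45) = 251959 - 2*140/(-569) = 251959 - 2*140*(-1)/569 = 251959 - 1*(-280/569) = 251959 + 280/569 = 143364951/569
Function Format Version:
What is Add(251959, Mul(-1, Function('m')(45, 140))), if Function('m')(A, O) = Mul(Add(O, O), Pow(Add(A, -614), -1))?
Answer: Rational(143364951, 569) ≈ 2.5196e+5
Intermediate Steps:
Function('m')(A, O) = Mul(2, O, Pow(Add(-614, A), -1)) (Function('m')(A, O) = Mul(Mul(2, O), Pow(Add(-614, A), -1)) = Mul(2, O, Pow(Add(-614, A), -1)))
Add(251959, Mul(-1, Function('m')(45, 140))) = Add(251959, Mul(-1, Mul(2, 140, Pow(Add(-614, 45), -1)))) = Add(251959, Mul(-1, Mul(2, 140, Pow(-569, -1)))) = Add(251959, Mul(-1, Mul(2, 140, Rational(-1, 569)))) = Add(251959, Mul(-1, Rational(-280, 569))) = Add(251959, Rational(280, 569)) = Rational(143364951, 569)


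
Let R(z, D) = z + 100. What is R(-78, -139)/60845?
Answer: 22/60845 ≈ 0.00036157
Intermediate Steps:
R(z, D) = 100 + z
R(-78, -139)/60845 = (100 - 78)/60845 = 22*(1/60845) = 22/60845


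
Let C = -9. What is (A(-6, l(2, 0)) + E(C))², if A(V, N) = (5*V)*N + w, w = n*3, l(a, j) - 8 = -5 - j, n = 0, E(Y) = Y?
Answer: 9801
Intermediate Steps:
l(a, j) = 3 - j (l(a, j) = 8 + (-5 - j) = 3 - j)
w = 0 (w = 0*3 = 0)
A(V, N) = 5*N*V (A(V, N) = (5*V)*N + 0 = 5*N*V + 0 = 5*N*V)
(A(-6, l(2, 0)) + E(C))² = (5*(3 - 1*0)*(-6) - 9)² = (5*(3 + 0)*(-6) - 9)² = (5*3*(-6) - 9)² = (-90 - 9)² = (-99)² = 9801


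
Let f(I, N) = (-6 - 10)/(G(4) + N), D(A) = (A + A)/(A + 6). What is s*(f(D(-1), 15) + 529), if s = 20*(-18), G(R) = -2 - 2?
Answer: -2089080/11 ≈ -1.8992e+5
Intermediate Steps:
G(R) = -4
D(A) = 2*A/(6 + A) (D(A) = (2*A)/(6 + A) = 2*A/(6 + A))
s = -360
f(I, N) = -16/(-4 + N) (f(I, N) = (-6 - 10)/(-4 + N) = -16/(-4 + N))
s*(f(D(-1), 15) + 529) = -360*(-16/(-4 + 15) + 529) = -360*(-16/11 + 529) = -360*5803/11 = -2089080/11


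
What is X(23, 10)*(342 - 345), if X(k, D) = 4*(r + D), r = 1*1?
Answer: -132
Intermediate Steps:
r = 1
X(k, D) = 4 + 4*D (X(k, D) = 4*(1 + D) = 4 + 4*D)
X(23, 10)*(342 - 345) = (4 + 4*10)*(342 - 345) = (4 + 40)*(-3) = 44*(-3) = -132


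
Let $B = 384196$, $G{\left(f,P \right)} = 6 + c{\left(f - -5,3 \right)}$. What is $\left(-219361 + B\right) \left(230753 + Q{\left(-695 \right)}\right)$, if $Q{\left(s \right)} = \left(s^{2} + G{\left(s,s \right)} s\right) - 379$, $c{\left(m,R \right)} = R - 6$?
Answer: $117249443190$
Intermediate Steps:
$c{\left(m,R \right)} = -6 + R$ ($c{\left(m,R \right)} = R - 6 = -6 + R$)
$G{\left(f,P \right)} = 3$ ($G{\left(f,P \right)} = 6 + \left(-6 + 3\right) = 6 - 3 = 3$)
$Q{\left(s \right)} = -379 + s^{2} + 3 s$ ($Q{\left(s \right)} = \left(s^{2} + 3 s\right) - 379 = -379 + s^{2} + 3 s$)
$\left(-219361 + B\right) \left(230753 + Q{\left(-695 \right)}\right) = \left(-219361 + 384196\right) \left(230753 + \left(-379 + \left(-695\right)^{2} + 3 \left(-695\right)\right)\right) = 164835 \left(230753 - -480561\right) = 164835 \left(230753 + 480561\right) = 164835 \cdot 711314 = 117249443190$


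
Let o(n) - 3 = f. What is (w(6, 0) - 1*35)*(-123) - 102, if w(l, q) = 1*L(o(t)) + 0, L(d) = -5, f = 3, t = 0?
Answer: 4818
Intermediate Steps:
o(n) = 6 (o(n) = 3 + 3 = 6)
w(l, q) = -5 (w(l, q) = 1*(-5) + 0 = -5 + 0 = -5)
(w(6, 0) - 1*35)*(-123) - 102 = (-5 - 1*35)*(-123) - 102 = (-5 - 35)*(-123) - 102 = -40*(-123) - 102 = 4920 - 102 = 4818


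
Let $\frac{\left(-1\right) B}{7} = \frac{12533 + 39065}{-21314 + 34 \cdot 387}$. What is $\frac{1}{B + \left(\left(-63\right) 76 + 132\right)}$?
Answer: $- \frac{4078}{18806575} \approx -0.00021684$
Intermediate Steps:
$B = \frac{180593}{4078}$ ($B = - 7 \frac{12533 + 39065}{-21314 + 34 \cdot 387} = - 7 \frac{51598}{-21314 + 13158} = - 7 \frac{51598}{-8156} = - 7 \cdot 51598 \left(- \frac{1}{8156}\right) = \left(-7\right) \left(- \frac{25799}{4078}\right) = \frac{180593}{4078} \approx 44.285$)
$\frac{1}{B + \left(\left(-63\right) 76 + 132\right)} = \frac{1}{\frac{180593}{4078} + \left(\left(-63\right) 76 + 132\right)} = \frac{1}{\frac{180593}{4078} + \left(-4788 + 132\right)} = \frac{1}{\frac{180593}{4078} - 4656} = \frac{1}{- \frac{18806575}{4078}} = - \frac{4078}{18806575}$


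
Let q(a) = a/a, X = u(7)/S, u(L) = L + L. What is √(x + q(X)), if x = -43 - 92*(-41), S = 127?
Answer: √3730 ≈ 61.074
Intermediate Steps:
u(L) = 2*L
x = 3729 (x = -43 + 3772 = 3729)
X = 14/127 (X = (2*7)/127 = 14*(1/127) = 14/127 ≈ 0.11024)
q(a) = 1
√(x + q(X)) = √(3729 + 1) = √3730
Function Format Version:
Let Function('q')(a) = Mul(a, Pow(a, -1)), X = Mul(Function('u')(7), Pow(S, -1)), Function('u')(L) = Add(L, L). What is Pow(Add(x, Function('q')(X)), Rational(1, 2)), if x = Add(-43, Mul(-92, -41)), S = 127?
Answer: Pow(3730, Rational(1, 2)) ≈ 61.074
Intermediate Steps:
Function('u')(L) = Mul(2, L)
x = 3729 (x = Add(-43, 3772) = 3729)
X = Rational(14, 127) (X = Mul(Mul(2, 7), Pow(127, -1)) = Mul(14, Rational(1, 127)) = Rational(14, 127) ≈ 0.11024)
Function('q')(a) = 1
Pow(Add(x, Function('q')(X)), Rational(1, 2)) = Pow(Add(3729, 1), Rational(1, 2)) = Pow(3730, Rational(1, 2))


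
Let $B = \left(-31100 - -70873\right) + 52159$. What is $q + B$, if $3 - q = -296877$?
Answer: $388812$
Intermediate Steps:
$q = 296880$ ($q = 3 - -296877 = 3 + 296877 = 296880$)
$B = 91932$ ($B = \left(-31100 + 70873\right) + 52159 = 39773 + 52159 = 91932$)
$q + B = 296880 + 91932 = 388812$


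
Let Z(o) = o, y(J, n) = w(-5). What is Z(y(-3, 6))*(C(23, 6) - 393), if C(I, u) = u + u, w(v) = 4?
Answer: -1524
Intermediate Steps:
y(J, n) = 4
C(I, u) = 2*u
Z(y(-3, 6))*(C(23, 6) - 393) = 4*(2*6 - 393) = 4*(12 - 393) = 4*(-381) = -1524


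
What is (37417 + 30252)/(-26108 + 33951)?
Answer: 67669/7843 ≈ 8.6279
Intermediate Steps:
(37417 + 30252)/(-26108 + 33951) = 67669/7843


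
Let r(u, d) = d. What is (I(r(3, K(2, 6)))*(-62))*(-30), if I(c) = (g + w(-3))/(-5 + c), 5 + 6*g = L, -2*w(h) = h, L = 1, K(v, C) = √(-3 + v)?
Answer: -3875/13 - 775*I/13 ≈ -298.08 - 59.615*I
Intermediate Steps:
w(h) = -h/2
g = -⅔ (g = -⅚ + (⅙)*1 = -⅚ + ⅙ = -⅔ ≈ -0.66667)
I(c) = 5/(6*(-5 + c)) (I(c) = (-⅔ - ½*(-3))/(-5 + c) = (-⅔ + 3/2)/(-5 + c) = 5/(6*(-5 + c)))
(I(r(3, K(2, 6)))*(-62))*(-30) = ((5/(6*(-5 + √(-3 + 2))))*(-62))*(-30) = ((5/(6*(-5 + √(-1))))*(-62))*(-30) = ((5/(6*(-5 + I)))*(-62))*(-30) = ((5*((-5 - I)/26)/6)*(-62))*(-30) = ((5*(-5 - I)/156)*(-62))*(-30) = -155*(-5 - I)/78*(-30) = 775*(-5 - I)/13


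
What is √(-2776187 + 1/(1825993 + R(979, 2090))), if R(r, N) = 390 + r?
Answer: I*√9270387656325697866/1827362 ≈ 1666.2*I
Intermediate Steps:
√(-2776187 + 1/(1825993 + R(979, 2090))) = √(-2776187 + 1/(1825993 + (390 + 979))) = √(-2776187 + 1/(1825993 + 1369)) = √(-2776187 + 1/1827362) = √(-5073098628693/1827362) = I*√9270387656325697866/1827362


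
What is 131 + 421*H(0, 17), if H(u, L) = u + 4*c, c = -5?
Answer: -8289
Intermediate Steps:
H(u, L) = -20 + u (H(u, L) = u + 4*(-5) = u - 20 = -20 + u)
131 + 421*H(0, 17) = 131 + 421*(-20 + 0) = 131 + 421*(-20) = 131 - 8420 = -8289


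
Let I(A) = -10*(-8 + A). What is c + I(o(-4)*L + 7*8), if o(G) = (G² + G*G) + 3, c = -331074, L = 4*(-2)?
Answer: -328754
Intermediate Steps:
L = -8
o(G) = 3 + 2*G² (o(G) = (G² + G²) + 3 = 2*G² + 3 = 3 + 2*G²)
I(A) = 80 - 10*A
c + I(o(-4)*L + 7*8) = -331074 + (80 - 10*((3 + 2*(-4)²)*(-8) + 7*8)) = -331074 + (80 - 10*((3 + 2*16)*(-8) + 56)) = -331074 + (80 - 10*((3 + 32)*(-8) + 56)) = -331074 + (80 - 10*(35*(-8) + 56)) = -331074 + (80 - 10*(-280 + 56)) = -331074 + (80 - 10*(-224)) = -331074 + (80 + 2240) = -331074 + 2320 = -328754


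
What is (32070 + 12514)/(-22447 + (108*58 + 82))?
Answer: -44584/16101 ≈ -2.7690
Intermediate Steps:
(32070 + 12514)/(-22447 + (108*58 + 82)) = 44584/(-22447 + (6264 + 82)) = 44584/(-22447 + 6346) = 44584/(-16101) = 44584*(-1/16101) = -44584/16101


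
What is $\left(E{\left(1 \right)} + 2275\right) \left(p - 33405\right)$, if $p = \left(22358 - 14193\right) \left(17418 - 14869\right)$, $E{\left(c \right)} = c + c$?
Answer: $47314192860$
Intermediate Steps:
$E{\left(c \right)} = 2 c$
$p = 20812585$ ($p = 8165 \cdot 2549 = 20812585$)
$\left(E{\left(1 \right)} + 2275\right) \left(p - 33405\right) = \left(2 \cdot 1 + 2275\right) \left(20812585 - 33405\right) = \left(2 + 2275\right) 20779180 = 2277 \cdot 20779180 = 47314192860$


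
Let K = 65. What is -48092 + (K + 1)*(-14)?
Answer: -49016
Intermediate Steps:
-48092 + (K + 1)*(-14) = -48092 + (65 + 1)*(-14) = -48092 + 66*(-14) = -48092 - 924 = -49016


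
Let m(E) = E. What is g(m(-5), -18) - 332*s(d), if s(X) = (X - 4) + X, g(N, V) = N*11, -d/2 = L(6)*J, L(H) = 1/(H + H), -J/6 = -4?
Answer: 3929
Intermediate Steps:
J = 24 (J = -6*(-4) = 24)
L(H) = 1/(2*H)
d = -4 (d = -2*(½)/6*24 = -2*(½)*(⅙)*24 = -24/6 = -2*2 = -4)
g(N, V) = 11*N
s(X) = -4 + 2*X (s(X) = (-4 + X) + X = -4 + 2*X)
g(m(-5), -18) - 332*s(d) = 11*(-5) - 332*(-4 + 2*(-4)) = -55 - 332*(-4 - 8) = -55 - 332*(-12) = -55 + 3984 = 3929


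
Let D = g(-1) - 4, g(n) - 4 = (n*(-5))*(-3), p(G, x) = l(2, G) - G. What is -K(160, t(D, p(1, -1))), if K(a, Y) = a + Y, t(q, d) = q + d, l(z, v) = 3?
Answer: -147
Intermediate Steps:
p(G, x) = 3 - G
g(n) = 4 + 15*n (g(n) = 4 + (n*(-5))*(-3) = 4 - 5*n*(-3) = 4 + 15*n)
D = -15 (D = (4 + 15*(-1)) - 4 = (4 - 15) - 4 = -11 - 4 = -15)
t(q, d) = d + q
K(a, Y) = Y + a
-K(160, t(D, p(1, -1))) = -(((3 - 1*1) - 15) + 160) = -(((3 - 1) - 15) + 160) = -((2 - 15) + 160) = -(-13 + 160) = -1*147 = -147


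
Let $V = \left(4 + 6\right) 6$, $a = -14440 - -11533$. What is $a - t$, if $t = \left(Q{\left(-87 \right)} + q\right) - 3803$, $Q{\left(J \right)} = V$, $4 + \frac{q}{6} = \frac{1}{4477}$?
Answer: $\frac{3850214}{4477} \approx 860.0$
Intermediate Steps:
$q = - \frac{107442}{4477}$ ($q = -24 + \frac{6}{4477} = - \frac{107442}{4477} \approx -23.999$)
$a = -2907$ ($a = -14440 + 11533 = -2907$)
$V = 60$ ($V = 10 \cdot 6 = 60$)
$Q{\left(J \right)} = 60$
$t = - \frac{16864853}{4477}$ ($t = \left(60 - \frac{107442}{4477}\right) - 3803 = \frac{161178}{4477} - 3803 = - \frac{16864853}{4477} \approx -3767.0$)
$a - t = -2907 - - \frac{16864853}{4477} = -2907 + \frac{16864853}{4477} = \frac{3850214}{4477}$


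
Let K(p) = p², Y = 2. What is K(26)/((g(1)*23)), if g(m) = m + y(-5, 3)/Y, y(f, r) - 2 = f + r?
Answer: 676/23 ≈ 29.391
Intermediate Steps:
y(f, r) = 2 + f + r (y(f, r) = 2 + (f + r) = 2 + f + r)
g(m) = m (g(m) = m + (2 - 5 + 3)/2 = m + 0*(½) = m + 0 = m)
K(26)/((g(1)*23)) = 26²/((1*23)) = 676/23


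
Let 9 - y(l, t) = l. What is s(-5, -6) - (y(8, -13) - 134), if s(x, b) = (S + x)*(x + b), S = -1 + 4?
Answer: 155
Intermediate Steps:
y(l, t) = 9 - l
S = 3
s(x, b) = (3 + x)*(b + x) (s(x, b) = (3 + x)*(x + b) = (3 + x)*(b + x))
s(-5, -6) - (y(8, -13) - 134) = ((-5)**2 + 3*(-6) + 3*(-5) - 6*(-5)) - ((9 - 1*8) - 134) = (25 - 18 - 15 + 30) - ((9 - 8) - 134) = 22 - (1 - 134) = 22 - 1*(-133) = 22 + 133 = 155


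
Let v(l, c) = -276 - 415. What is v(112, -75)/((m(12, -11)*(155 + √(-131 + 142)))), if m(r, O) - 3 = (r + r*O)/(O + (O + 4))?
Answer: -321315/696406 + 2073*√11/696406 ≈ -0.45152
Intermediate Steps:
v(l, c) = -691
m(r, O) = 3 + (r + O*r)/(4 + 2*O) (m(r, O) = 3 + (r + r*O)/(O + (O + 4)) = 3 + (r + O*r)/(O + (4 + O)) = 3 + (r + O*r)/(4 + 2*O))
v(112, -75)/((m(12, -11)*(155 + √(-131 + 142)))) = -691*2*(2 - 11)/((155 + √(-131 + 142))*(12 + 12 + 6*(-11) - 11*12)) = -691*(-18/((155 + √11)*(12 + 12 - 66 - 132))) = -691*3/(29*(155 + √11)) = -691/(4495/3 + 29*√11/3)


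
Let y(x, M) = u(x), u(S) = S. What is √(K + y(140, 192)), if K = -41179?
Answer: I*√41039 ≈ 202.58*I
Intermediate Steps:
y(x, M) = x
√(K + y(140, 192)) = √(-41179 + 140) = √(-41039) = I*√41039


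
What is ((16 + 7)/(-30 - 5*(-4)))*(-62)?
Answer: 713/5 ≈ 142.60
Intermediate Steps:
((16 + 7)/(-30 - 5*(-4)))*(-62) = (23/(-30 + 20))*(-62) = (23/(-10))*(-62) = (23*(-1/10))*(-62) = -23/10*(-62) = 713/5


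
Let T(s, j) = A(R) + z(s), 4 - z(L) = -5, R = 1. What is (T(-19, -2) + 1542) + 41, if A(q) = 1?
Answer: 1593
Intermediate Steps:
z(L) = 9 (z(L) = 4 - 1*(-5) = 4 + 5 = 9)
T(s, j) = 10 (T(s, j) = 1 + 9 = 10)
(T(-19, -2) + 1542) + 41 = (10 + 1542) + 41 = 1552 + 41 = 1593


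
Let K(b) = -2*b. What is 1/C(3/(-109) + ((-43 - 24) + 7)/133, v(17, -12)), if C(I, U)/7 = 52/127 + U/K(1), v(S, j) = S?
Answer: -254/14385 ≈ -0.017657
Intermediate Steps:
C(I, U) = 364/127 - 7*U/2 (C(I, U) = 7*(52/127 + U/((-2*1))) = 7*(52*(1/127) + U/(-2)) = 7*(52/127 + U*(-½)) = 7*(52/127 - U/2) = 364/127 - 7*U/2)
1/C(3/(-109) + ((-43 - 24) + 7)/133, v(17, -12)) = 1/(364/127 - 7/2*17) = 1/(364/127 - 119/2) = 1/(-14385/254) = -254/14385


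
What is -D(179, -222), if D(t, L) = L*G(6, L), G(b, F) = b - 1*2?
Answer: 888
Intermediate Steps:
G(b, F) = -2 + b (G(b, F) = b - 2 = -2 + b)
D(t, L) = 4*L (D(t, L) = L*(-2 + 6) = L*4 = 4*L)
-D(179, -222) = -4*(-222) = -1*(-888) = 888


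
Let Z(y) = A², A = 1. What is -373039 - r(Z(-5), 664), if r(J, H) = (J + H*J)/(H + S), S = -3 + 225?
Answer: -330513219/886 ≈ -3.7304e+5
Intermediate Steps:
S = 222
Z(y) = 1 (Z(y) = 1² = 1)
r(J, H) = (J + H*J)/(222 + H) (r(J, H) = (J + H*J)/(H + 222) = (J + H*J)/(222 + H))
-373039 - r(Z(-5), 664) = -373039 - (1 + 664)/(222 + 664) = -373039 - 665/886 = -330513219/886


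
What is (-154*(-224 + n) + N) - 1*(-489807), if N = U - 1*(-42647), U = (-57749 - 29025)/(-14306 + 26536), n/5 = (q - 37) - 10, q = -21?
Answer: 3787037263/6115 ≈ 6.1930e+5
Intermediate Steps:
n = -340 (n = 5*((-21 - 37) - 10) = 5*(-58 - 10) = 5*(-68) = -340)
U = -43387/6115 (U = -86774/12230 = -86774*1/12230 = -43387/6115 ≈ -7.0952)
N = 260743018/6115 (N = -43387/6115 - 1*(-42647) = -43387/6115 + 42647 = 260743018/6115 ≈ 42640.)
(-154*(-224 + n) + N) - 1*(-489807) = (-154*(-224 - 340) + 260743018/6115) - 1*(-489807) = (-154*(-564) + 260743018/6115) + 489807 = (86856 + 260743018/6115) + 489807 = 791867458/6115 + 489807 = 3787037263/6115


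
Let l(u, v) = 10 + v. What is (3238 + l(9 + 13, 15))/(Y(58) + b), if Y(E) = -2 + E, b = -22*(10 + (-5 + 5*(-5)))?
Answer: 3263/496 ≈ 6.5786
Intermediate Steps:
b = 440 (b = -22*(10 + (-5 - 25)) = -22*(10 - 30) = -22*(-20) = 440)
(3238 + l(9 + 13, 15))/(Y(58) + b) = (3238 + (10 + 15))/((-2 + 58) + 440) = (3238 + 25)/(56 + 440) = 3263/496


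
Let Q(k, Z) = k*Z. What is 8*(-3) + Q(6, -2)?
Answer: -36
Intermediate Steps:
Q(k, Z) = Z*k
8*(-3) + Q(6, -2) = 8*(-3) - 2*6 = -24 - 12 = -36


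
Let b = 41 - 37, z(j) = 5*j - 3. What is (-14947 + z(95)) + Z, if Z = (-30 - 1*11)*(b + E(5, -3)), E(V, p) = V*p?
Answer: -14024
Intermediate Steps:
z(j) = -3 + 5*j
b = 4
Z = 451 (Z = (-30 - 1*11)*(4 + 5*(-3)) = (-30 - 11)*(4 - 15) = -41*(-11) = 451)
(-14947 + z(95)) + Z = (-14947 + (-3 + 5*95)) + 451 = (-14947 + (-3 + 475)) + 451 = (-14947 + 472) + 451 = -14475 + 451 = -14024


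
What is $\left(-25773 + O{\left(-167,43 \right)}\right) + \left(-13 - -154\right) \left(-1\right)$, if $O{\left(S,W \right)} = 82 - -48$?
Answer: $-25784$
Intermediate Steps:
$O{\left(S,W \right)} = 130$ ($O{\left(S,W \right)} = 82 + 48 = 130$)
$\left(-25773 + O{\left(-167,43 \right)}\right) + \left(-13 - -154\right) \left(-1\right) = \left(-25773 + 130\right) + \left(-13 - -154\right) \left(-1\right) = -25643 + \left(-13 + 154\right) \left(-1\right) = -25643 + 141 \left(-1\right) = -25643 - 141 = -25784$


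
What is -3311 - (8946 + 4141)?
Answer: -16398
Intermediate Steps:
-3311 - (8946 + 4141) = -3311 - 1*13087 = -3311 - 13087 = -16398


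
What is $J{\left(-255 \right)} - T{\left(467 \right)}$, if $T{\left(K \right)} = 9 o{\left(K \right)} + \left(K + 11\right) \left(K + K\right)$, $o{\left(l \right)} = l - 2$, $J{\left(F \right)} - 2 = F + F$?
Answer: $-451145$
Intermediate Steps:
$J{\left(F \right)} = 2 + 2 F$ ($J{\left(F \right)} = 2 + \left(F + F\right) = 2 + 2 F$)
$o{\left(l \right)} = -2 + l$ ($o{\left(l \right)} = l - 2 = -2 + l$)
$T{\left(K \right)} = -18 + 9 K + 2 K \left(11 + K\right)$ ($T{\left(K \right)} = 9 \left(-2 + K\right) + \left(K + 11\right) \left(K + K\right) = \left(-18 + 9 K\right) + \left(11 + K\right) 2 K = \left(-18 + 9 K\right) + 2 K \left(11 + K\right) = -18 + 9 K + 2 K \left(11 + K\right)$)
$J{\left(-255 \right)} - T{\left(467 \right)} = \left(2 + 2 \left(-255\right)\right) - \left(-18 + 2 \cdot 467^{2} + 31 \cdot 467\right) = \left(2 - 510\right) - \left(-18 + 2 \cdot 218089 + 14477\right) = -508 - \left(-18 + 436178 + 14477\right) = -508 - 450637 = -451145$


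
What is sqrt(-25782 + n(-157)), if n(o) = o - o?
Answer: I*sqrt(25782) ≈ 160.57*I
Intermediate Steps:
n(o) = 0
sqrt(-25782 + n(-157)) = sqrt(-25782 + 0) = sqrt(-25782) = I*sqrt(25782)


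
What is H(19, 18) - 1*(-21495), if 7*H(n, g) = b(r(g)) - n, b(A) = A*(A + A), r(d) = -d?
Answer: 151094/7 ≈ 21585.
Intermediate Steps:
b(A) = 2*A**2 (b(A) = A*(2*A) = 2*A**2)
H(n, g) = -n/7 + 2*g**2/7 (H(n, g) = (2*(-g)**2 - n)/7 = (2*g**2 - n)/7 = (-n + 2*g**2)/7 = -n/7 + 2*g**2/7)
H(19, 18) - 1*(-21495) = (-1/7*19 + (2/7)*18**2) - 1*(-21495) = (-19/7 + (2/7)*324) + 21495 = (-19/7 + 648/7) + 21495 = 629/7 + 21495 = 151094/7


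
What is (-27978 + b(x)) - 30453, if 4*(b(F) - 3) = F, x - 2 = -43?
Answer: -233753/4 ≈ -58438.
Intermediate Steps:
x = -41 (x = 2 - 43 = -41)
b(F) = 3 + F/4
(-27978 + b(x)) - 30453 = (-27978 + (3 + (¼)*(-41))) - 30453 = (-27978 + (3 - 41/4)) - 30453 = (-27978 - 29/4) - 30453 = -111941/4 - 30453 = -233753/4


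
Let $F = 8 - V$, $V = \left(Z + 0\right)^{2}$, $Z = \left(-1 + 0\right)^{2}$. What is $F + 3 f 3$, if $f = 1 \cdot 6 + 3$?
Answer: $88$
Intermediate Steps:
$f = 9$ ($f = 6 + 3 = 9$)
$Z = 1$ ($Z = \left(-1\right)^{2} = 1$)
$V = 1$ ($V = \left(1 + 0\right)^{2} = 1^{2} = 1$)
$F = 7$ ($F = 8 - 1 = 7$)
$F + 3 f 3 = 7 + 3 \cdot 9 \cdot 3 = 7 + 27 \cdot 3 = 7 + 81 = 88$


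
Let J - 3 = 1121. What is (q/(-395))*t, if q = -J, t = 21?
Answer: 23604/395 ≈ 59.757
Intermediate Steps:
J = 1124 (J = 3 + 1121 = 1124)
q = -1124 (q = -1*1124 = -1124)
(q/(-395))*t = -1124/(-395)*21 = -1124*(-1/395)*21 = (1124/395)*21 = 23604/395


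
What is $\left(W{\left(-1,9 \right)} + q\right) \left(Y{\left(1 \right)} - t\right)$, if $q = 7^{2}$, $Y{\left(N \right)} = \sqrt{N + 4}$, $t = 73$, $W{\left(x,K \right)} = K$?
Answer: $-4234 + 58 \sqrt{5} \approx -4104.3$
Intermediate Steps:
$Y{\left(N \right)} = \sqrt{4 + N}$
$q = 49$
$\left(W{\left(-1,9 \right)} + q\right) \left(Y{\left(1 \right)} - t\right) = \left(9 + 49\right) \left(\sqrt{4 + 1} - 73\right) = 58 \left(\sqrt{5} - 73\right) = 58 \left(-73 + \sqrt{5}\right) = -4234 + 58 \sqrt{5}$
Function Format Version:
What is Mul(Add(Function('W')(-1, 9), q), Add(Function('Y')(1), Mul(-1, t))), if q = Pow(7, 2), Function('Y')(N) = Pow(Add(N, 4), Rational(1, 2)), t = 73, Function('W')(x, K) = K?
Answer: Add(-4234, Mul(58, Pow(5, Rational(1, 2)))) ≈ -4104.3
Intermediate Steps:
Function('Y')(N) = Pow(Add(4, N), Rational(1, 2))
q = 49
Mul(Add(Function('W')(-1, 9), q), Add(Function('Y')(1), Mul(-1, t))) = Mul(Add(9, 49), Add(Pow(Add(4, 1), Rational(1, 2)), Mul(-1, 73))) = Mul(58, Add(Pow(5, Rational(1, 2)), -73)) = Mul(58, Add(-73, Pow(5, Rational(1, 2)))) = Add(-4234, Mul(58, Pow(5, Rational(1, 2))))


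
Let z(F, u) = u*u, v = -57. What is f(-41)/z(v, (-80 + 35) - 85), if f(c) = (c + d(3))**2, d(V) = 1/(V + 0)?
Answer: 3721/38025 ≈ 0.097857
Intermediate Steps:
d(V) = 1/V
z(F, u) = u**2
f(c) = (1/3 + c)**2 (f(c) = (c + 1/3)**2 = (1/3 + c)**2)
f(-41)/z(v, (-80 + 35) - 85) = ((1 + 3*(-41))**2/9)/(((-80 + 35) - 85)**2) = ((1 - 123)**2/9)/((-45 - 85)**2) = ((1/9)*(-122)**2)/((-130)**2) = ((1/9)*14884)/16900 = (14884/9)*(1/16900) = 3721/38025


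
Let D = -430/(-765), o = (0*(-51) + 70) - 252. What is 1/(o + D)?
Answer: -153/27760 ≈ -0.0055115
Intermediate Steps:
o = -182 (o = (0 + 70) - 252 = 70 - 252 = -182)
D = 86/153 (D = -430*(-1/765) = 86/153 ≈ 0.56209)
1/(o + D) = 1/(-182 + 86/153) = 1/(-27760/153) = -153/27760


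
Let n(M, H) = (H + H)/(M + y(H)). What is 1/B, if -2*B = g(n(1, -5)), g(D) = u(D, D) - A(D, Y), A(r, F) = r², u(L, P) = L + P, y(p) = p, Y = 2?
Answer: 8/5 ≈ 1.6000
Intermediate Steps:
n(M, H) = 2*H/(H + M) (n(M, H) = (H + H)/(M + H) = (2*H)/(H + M) = 2*H/(H + M))
g(D) = -D² + 2*D (g(D) = (D + D) - D² = 2*D - D² = -D² + 2*D)
B = 5/8 (B = -2*(-5)/(-5 + 1)*(2 - 2*(-5)/(-5 + 1))/2 = -2*(-5)/(-4)*(2 - 2*(-5)/(-4))/2 = -2*(-5)*(-¼)*(2 - 2*(-5)*(-1)/4)/2 = -5*(2 - 1*5/2)/4 = -5*(2 - 5/2)/4 = -5*(-1)/(4*2) = -½*(-5/4) = 5/8 ≈ 0.62500)
1/B = 1/(5/8) = 8/5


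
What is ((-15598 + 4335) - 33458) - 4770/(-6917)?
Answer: -309330387/6917 ≈ -44720.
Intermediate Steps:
((-15598 + 4335) - 33458) - 4770/(-6917) = (-11263 - 33458) - 4770*(-1/6917) = -44721 + 4770/6917 = -309330387/6917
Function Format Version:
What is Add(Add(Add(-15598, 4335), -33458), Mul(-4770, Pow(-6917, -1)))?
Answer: Rational(-309330387, 6917) ≈ -44720.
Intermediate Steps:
Add(Add(Add(-15598, 4335), -33458), Mul(-4770, Pow(-6917, -1))) = Add(Add(-11263, -33458), Mul(-4770, Rational(-1, 6917))) = Add(-44721, Rational(4770, 6917)) = Rational(-309330387, 6917)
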